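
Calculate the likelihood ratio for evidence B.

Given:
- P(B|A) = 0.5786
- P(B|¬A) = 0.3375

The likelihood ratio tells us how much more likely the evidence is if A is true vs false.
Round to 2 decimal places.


Likelihood Ratio (LR) = P(B|A) / P(B|¬A)

LR = 0.5786 / 0.3375
   = 1.71

The evidence is 1.71 times more likely if A is true than if A is false.
LR > 1, so observing B raises the odds in favor of A.


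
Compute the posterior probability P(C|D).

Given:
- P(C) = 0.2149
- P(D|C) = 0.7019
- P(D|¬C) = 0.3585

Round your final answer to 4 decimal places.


Bayes' theorem: P(C|D) = P(D|C) × P(C) / P(D)

Step 1: Calculate P(D) using law of total probability
P(D) = P(D|C)P(C) + P(D|¬C)P(¬C)
     = 0.7019 × 0.2149 + 0.3585 × 0.7851
     = 0.15083831 + 0.28145835
     = 0.43229666

Step 2: Apply Bayes' theorem
P(C|D) = P(D|C) × P(C) / P(D)
       = 0.15083831 / 0.43229666
       = 0.3489


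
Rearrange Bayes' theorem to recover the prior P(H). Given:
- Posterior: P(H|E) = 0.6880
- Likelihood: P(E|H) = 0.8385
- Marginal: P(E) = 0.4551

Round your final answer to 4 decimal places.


From Bayes' theorem: P(H|E) = P(E|H) × P(H) / P(E)

Rearranging for P(H):
P(H) = P(H|E) × P(E) / P(E|H)
     = 0.6880 × 0.4551 / 0.8385
     = 0.31310880 / 0.8385
     = 0.3734


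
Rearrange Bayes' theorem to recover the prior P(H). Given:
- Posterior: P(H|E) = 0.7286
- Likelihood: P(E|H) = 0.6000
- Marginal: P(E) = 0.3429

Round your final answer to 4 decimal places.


From Bayes' theorem: P(H|E) = P(E|H) × P(H) / P(E)

Rearranging for P(H):
P(H) = P(H|E) × P(E) / P(E|H)
     = 0.7286 × 0.3429 / 0.6000
     = 0.24983694 / 0.6000
     = 0.4164


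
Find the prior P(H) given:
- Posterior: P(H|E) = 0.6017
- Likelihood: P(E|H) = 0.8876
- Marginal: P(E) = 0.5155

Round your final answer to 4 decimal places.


From Bayes' theorem: P(H|E) = P(E|H) × P(H) / P(E)

Rearranging for P(H):
P(H) = P(H|E) × P(E) / P(E|H)
     = 0.6017 × 0.5155 / 0.8876
     = 0.31017635 / 0.8876
     = 0.3495


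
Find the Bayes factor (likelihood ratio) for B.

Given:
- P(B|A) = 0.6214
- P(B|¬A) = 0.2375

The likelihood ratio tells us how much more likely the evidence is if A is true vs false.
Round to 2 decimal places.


Likelihood Ratio (LR) = P(B|A) / P(B|¬A)

LR = 0.6214 / 0.2375
   = 2.62

The evidence is 2.62 times more likely if A is true than if A is false.
Because LR exceeds 1, B is evidence for A.


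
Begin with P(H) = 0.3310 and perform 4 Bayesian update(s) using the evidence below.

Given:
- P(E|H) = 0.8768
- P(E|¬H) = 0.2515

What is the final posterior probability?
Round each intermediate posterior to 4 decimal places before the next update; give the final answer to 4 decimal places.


Sequential Bayesian updating:

Initial prior: P(H) = 0.3310

Update 1:
  P(E) = 0.8768 × 0.3310 + 0.2515 × 0.6690 = 0.29022080 + 0.16825350 = 0.45847430
  P(H|E) = 0.29022080 / 0.45847430 = 0.6330

Update 2:
  P(E) = 0.8768 × 0.6330 + 0.2515 × 0.3670 = 0.55501440 + 0.09230050 = 0.64731490
  P(H|E) = 0.55501440 / 0.64731490 = 0.8574

Update 3:
  P(E) = 0.8768 × 0.8574 + 0.2515 × 0.1426 = 0.75176832 + 0.03586390 = 0.78763222
  P(H|E) = 0.75176832 / 0.78763222 = 0.9545

Update 4:
  P(E) = 0.8768 × 0.9545 + 0.2515 × 0.0455 = 0.83690560 + 0.01144325 = 0.84834885
  P(H|E) = 0.83690560 / 0.84834885 = 0.9865

Final posterior: 0.9865


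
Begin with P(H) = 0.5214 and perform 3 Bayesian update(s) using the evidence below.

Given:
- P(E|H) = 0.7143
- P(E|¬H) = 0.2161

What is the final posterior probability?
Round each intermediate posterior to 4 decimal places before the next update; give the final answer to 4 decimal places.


Sequential Bayesian updating:

Initial prior: P(H) = 0.5214

Update 1:
  P(E) = 0.7143 × 0.5214 + 0.2161 × 0.4786 = 0.37243602 + 0.10342546 = 0.47586148
  P(H|E) = 0.37243602 / 0.47586148 = 0.7827

Update 2:
  P(E) = 0.7143 × 0.7827 + 0.2161 × 0.2173 = 0.55908261 + 0.04695853 = 0.60604114
  P(H|E) = 0.55908261 / 0.60604114 = 0.9225

Update 3:
  P(E) = 0.7143 × 0.9225 + 0.2161 × 0.0775 = 0.65894175 + 0.01674775 = 0.67568950
  P(H|E) = 0.65894175 / 0.67568950 = 0.9752

Final posterior: 0.9752


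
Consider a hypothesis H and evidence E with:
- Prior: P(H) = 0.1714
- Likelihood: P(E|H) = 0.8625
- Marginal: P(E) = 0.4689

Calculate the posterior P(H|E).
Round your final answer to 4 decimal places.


Using Bayes' theorem:

P(H|E) = P(E|H) × P(H) / P(E)
       = 0.8625 × 0.1714 / 0.4689
       = 0.14783250 / 0.4689
       = 0.3153

The evidence strengthens our belief in H.
Prior: 0.1714 → Posterior: 0.3153


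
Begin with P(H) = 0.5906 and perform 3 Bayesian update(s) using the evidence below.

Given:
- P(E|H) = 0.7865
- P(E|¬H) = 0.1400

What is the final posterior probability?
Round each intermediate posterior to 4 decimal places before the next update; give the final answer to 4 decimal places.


Sequential Bayesian updating:

Initial prior: P(H) = 0.5906

Update 1:
  P(E) = 0.7865 × 0.5906 + 0.1400 × 0.4094 = 0.46450690 + 0.05731600 = 0.52182290
  P(H|E) = 0.46450690 / 0.52182290 = 0.8902

Update 2:
  P(E) = 0.7865 × 0.8902 + 0.1400 × 0.1098 = 0.70014230 + 0.01537200 = 0.71551430
  P(H|E) = 0.70014230 / 0.71551430 = 0.9785

Update 3:
  P(E) = 0.7865 × 0.9785 + 0.1400 × 0.0215 = 0.76959025 + 0.00301000 = 0.77260025
  P(H|E) = 0.76959025 / 0.77260025 = 0.9961

Final posterior: 0.9961


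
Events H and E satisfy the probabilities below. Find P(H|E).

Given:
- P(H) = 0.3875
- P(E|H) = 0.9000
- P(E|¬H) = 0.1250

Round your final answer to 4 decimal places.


Bayes' theorem: P(H|E) = P(E|H) × P(H) / P(E)

Step 1: Calculate P(E) using law of total probability
P(E) = P(E|H)P(H) + P(E|¬H)P(¬H)
     = 0.9000 × 0.3875 + 0.1250 × 0.6125
     = 0.34875000 + 0.07656250
     = 0.42531250

Step 2: Apply Bayes' theorem
P(H|E) = P(E|H) × P(H) / P(E)
       = 0.34875000 / 0.42531250
       = 0.8200


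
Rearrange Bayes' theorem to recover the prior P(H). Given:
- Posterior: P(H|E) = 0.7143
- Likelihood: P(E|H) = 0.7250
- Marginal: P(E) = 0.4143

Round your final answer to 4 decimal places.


From Bayes' theorem: P(H|E) = P(E|H) × P(H) / P(E)

Rearranging for P(H):
P(H) = P(H|E) × P(E) / P(E|H)
     = 0.7143 × 0.4143 / 0.7250
     = 0.29593449 / 0.7250
     = 0.4082


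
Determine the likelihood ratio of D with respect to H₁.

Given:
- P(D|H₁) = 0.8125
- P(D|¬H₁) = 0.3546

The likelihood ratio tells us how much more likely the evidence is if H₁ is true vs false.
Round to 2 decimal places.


Likelihood Ratio (LR) = P(D|H₁) / P(D|¬H₁)

LR = 0.8125 / 0.3546
   = 2.29

The evidence is 2.29 times more likely if H₁ is true than if H₁ is false.
LR > 1, so observing D raises the odds in favor of H₁.


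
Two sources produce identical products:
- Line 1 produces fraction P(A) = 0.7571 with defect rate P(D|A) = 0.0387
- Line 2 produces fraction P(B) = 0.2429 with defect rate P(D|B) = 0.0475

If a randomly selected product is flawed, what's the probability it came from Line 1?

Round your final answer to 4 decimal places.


Let A = from Line 1, D = flawed

Given:
- P(A) = 0.7571, P(B) = 0.2429
- P(D|A) = 0.0387, P(D|B) = 0.0475

Step 1: Find P(D)
P(D) = P(D|A)P(A) + P(D|B)P(B)
     = 0.0387 × 0.7571 + 0.0475 × 0.2429
     = 0.02929977 + 0.01153775
     = 0.04083752

Step 2: Apply Bayes' theorem
P(A|D) = P(D|A)P(A) / P(D)
       = 0.02929977 / 0.04083752
       = 0.7175


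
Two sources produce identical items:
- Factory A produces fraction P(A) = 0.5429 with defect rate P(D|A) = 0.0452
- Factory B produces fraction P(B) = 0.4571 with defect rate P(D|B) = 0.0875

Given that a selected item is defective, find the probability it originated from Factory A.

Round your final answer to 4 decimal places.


Let A = from Factory A, D = defective

Given:
- P(A) = 0.5429, P(B) = 0.4571
- P(D|A) = 0.0452, P(D|B) = 0.0875

Step 1: Find P(D)
P(D) = P(D|A)P(A) + P(D|B)P(B)
     = 0.0452 × 0.5429 + 0.0875 × 0.4571
     = 0.02453908 + 0.03999625
     = 0.06453533

Step 2: Apply Bayes' theorem
P(A|D) = P(D|A)P(A) / P(D)
       = 0.02453908 / 0.06453533
       = 0.3802


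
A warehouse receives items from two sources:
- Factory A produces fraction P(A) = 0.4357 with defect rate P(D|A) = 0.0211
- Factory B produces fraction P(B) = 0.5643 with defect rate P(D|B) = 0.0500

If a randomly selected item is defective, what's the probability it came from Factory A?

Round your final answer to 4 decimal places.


Let A = from Factory A, D = defective

Given:
- P(A) = 0.4357, P(B) = 0.5643
- P(D|A) = 0.0211, P(D|B) = 0.0500

Step 1: Find P(D)
P(D) = P(D|A)P(A) + P(D|B)P(B)
     = 0.0211 × 0.4357 + 0.0500 × 0.5643
     = 0.00919327 + 0.02821500
     = 0.03740827

Step 2: Apply Bayes' theorem
P(A|D) = P(D|A)P(A) / P(D)
       = 0.00919327 / 0.03740827
       = 0.2458


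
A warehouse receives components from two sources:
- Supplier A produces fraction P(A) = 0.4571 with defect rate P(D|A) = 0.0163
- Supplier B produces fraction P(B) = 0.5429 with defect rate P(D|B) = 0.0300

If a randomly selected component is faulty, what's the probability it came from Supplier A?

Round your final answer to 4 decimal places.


Let A = from Supplier A, D = faulty

Given:
- P(A) = 0.4571, P(B) = 0.5429
- P(D|A) = 0.0163, P(D|B) = 0.0300

Step 1: Find P(D)
P(D) = P(D|A)P(A) + P(D|B)P(B)
     = 0.0163 × 0.4571 + 0.0300 × 0.5429
     = 0.00745073 + 0.01628700
     = 0.02373773

Step 2: Apply Bayes' theorem
P(A|D) = P(D|A)P(A) / P(D)
       = 0.00745073 / 0.02373773
       = 0.3139


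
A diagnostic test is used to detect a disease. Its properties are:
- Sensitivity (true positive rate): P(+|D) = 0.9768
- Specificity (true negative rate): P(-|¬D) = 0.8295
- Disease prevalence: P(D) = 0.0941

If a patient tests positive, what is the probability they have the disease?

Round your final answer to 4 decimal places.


Let D = has disease, + = positive test

Given:
- P(D) = 0.0941 (prevalence)
- P(+|D) = 0.9768 (sensitivity)
- P(-|¬D) = 0.8295 (specificity)
- P(+|¬D) = 0.1705 (false positive rate = 1 - specificity)

Step 1: Find P(+)
P(+) = P(+|D)P(D) + P(+|¬D)P(¬D)
     = 0.9768 × 0.0941 + 0.1705 × 0.9059
     = 0.09191688 + 0.15445595
     = 0.24637283

Step 2: Apply Bayes' theorem for P(D|+)
P(D|+) = P(+|D)P(D) / P(+)
       = 0.09191688 / 0.24637283
       = 0.3731


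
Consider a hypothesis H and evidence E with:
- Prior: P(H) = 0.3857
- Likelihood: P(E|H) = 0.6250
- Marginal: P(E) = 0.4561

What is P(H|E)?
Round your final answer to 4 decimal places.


Using Bayes' theorem:

P(H|E) = P(E|H) × P(H) / P(E)
       = 0.6250 × 0.3857 / 0.4561
       = 0.24106250 / 0.4561
       = 0.5285

The evidence strengthens our belief in H.
Prior: 0.3857 → Posterior: 0.5285


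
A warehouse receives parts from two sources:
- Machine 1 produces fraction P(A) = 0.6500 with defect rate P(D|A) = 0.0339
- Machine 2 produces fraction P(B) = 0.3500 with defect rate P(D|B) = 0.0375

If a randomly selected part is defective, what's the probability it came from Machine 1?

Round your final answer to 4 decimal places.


Let A = from Machine 1, D = defective

Given:
- P(A) = 0.6500, P(B) = 0.3500
- P(D|A) = 0.0339, P(D|B) = 0.0375

Step 1: Find P(D)
P(D) = P(D|A)P(A) + P(D|B)P(B)
     = 0.0339 × 0.6500 + 0.0375 × 0.3500
     = 0.02203500 + 0.01312500
     = 0.03516000

Step 2: Apply Bayes' theorem
P(A|D) = P(D|A)P(A) / P(D)
       = 0.02203500 / 0.03516000
       = 0.6267


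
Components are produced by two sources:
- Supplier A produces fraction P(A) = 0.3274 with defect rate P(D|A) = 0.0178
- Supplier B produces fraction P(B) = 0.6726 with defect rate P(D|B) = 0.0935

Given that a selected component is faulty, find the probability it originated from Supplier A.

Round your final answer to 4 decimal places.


Let A = from Supplier A, D = faulty

Given:
- P(A) = 0.3274, P(B) = 0.6726
- P(D|A) = 0.0178, P(D|B) = 0.0935

Step 1: Find P(D)
P(D) = P(D|A)P(A) + P(D|B)P(B)
     = 0.0178 × 0.3274 + 0.0935 × 0.6726
     = 0.00582772 + 0.06288810
     = 0.06871582

Step 2: Apply Bayes' theorem
P(A|D) = P(D|A)P(A) / P(D)
       = 0.00582772 / 0.06871582
       = 0.0848


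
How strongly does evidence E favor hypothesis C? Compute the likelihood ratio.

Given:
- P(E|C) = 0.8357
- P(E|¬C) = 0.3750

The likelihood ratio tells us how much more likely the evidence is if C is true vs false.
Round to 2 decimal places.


Likelihood Ratio (LR) = P(E|C) / P(E|¬C)

LR = 0.8357 / 0.3750
   = 2.23

The evidence is 2.23 times more likely if C is true than if C is false.
LR > 1, so observing E raises the odds in favor of C.


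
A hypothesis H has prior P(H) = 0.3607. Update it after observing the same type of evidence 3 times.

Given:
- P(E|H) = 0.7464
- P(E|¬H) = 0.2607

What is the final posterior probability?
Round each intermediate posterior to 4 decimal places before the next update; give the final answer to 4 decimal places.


Sequential Bayesian updating:

Initial prior: P(H) = 0.3607

Update 1:
  P(E) = 0.7464 × 0.3607 + 0.2607 × 0.6393 = 0.26922648 + 0.16666551 = 0.43589199
  P(H|E) = 0.26922648 / 0.43589199 = 0.6176

Update 2:
  P(E) = 0.7464 × 0.6176 + 0.2607 × 0.3824 = 0.46097664 + 0.09969168 = 0.56066832
  P(H|E) = 0.46097664 / 0.56066832 = 0.8222

Update 3:
  P(E) = 0.7464 × 0.8222 + 0.2607 × 0.1778 = 0.61369008 + 0.04635246 = 0.66004254
  P(H|E) = 0.61369008 / 0.66004254 = 0.9298

Final posterior: 0.9298


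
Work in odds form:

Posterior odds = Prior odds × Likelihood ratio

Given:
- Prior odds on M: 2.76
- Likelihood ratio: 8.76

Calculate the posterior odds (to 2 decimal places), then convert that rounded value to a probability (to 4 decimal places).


Step 1: Calculate posterior odds
Posterior odds = Prior odds × LR
               = 2.76 × 8.76
               = 24.18

Step 2: Convert to probability
P(M|E) = Posterior odds / (1 + Posterior odds)
       = 24.18 / (1 + 24.18)
       = 24.18 / 25.18
       = 0.9603

The evidence increased P(M) from 0.7340 to 0.9603.


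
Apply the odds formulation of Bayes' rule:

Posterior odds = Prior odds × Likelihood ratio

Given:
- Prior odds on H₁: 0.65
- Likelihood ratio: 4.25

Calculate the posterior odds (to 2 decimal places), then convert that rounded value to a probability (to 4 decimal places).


Step 1: Calculate posterior odds
Posterior odds = Prior odds × LR
               = 0.65 × 4.25
               = 2.76

Step 2: Convert to probability
P(H₁|E) = Posterior odds / (1 + Posterior odds)
       = 2.76 / (1 + 2.76)
       = 2.76 / 3.76
       = 0.7340

The evidence increased P(H₁) from 0.3939 to 0.7340.


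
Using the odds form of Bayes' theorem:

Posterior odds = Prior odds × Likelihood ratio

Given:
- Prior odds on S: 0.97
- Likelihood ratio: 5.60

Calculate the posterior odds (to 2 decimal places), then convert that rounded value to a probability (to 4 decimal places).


Step 1: Calculate posterior odds
Posterior odds = Prior odds × LR
               = 0.97 × 5.60
               = 5.43

Step 2: Convert to probability
P(S|E) = Posterior odds / (1 + Posterior odds)
       = 5.43 / (1 + 5.43)
       = 5.43 / 6.43
       = 0.8445

The evidence increased P(S) from 0.4924 to 0.8445.


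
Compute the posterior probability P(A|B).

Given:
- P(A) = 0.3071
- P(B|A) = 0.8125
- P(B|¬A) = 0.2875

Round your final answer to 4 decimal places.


Bayes' theorem: P(A|B) = P(B|A) × P(A) / P(B)

Step 1: Calculate P(B) using law of total probability
P(B) = P(B|A)P(A) + P(B|¬A)P(¬A)
     = 0.8125 × 0.3071 + 0.2875 × 0.6929
     = 0.24951875 + 0.19920875
     = 0.44872750

Step 2: Apply Bayes' theorem
P(A|B) = P(B|A) × P(A) / P(B)
       = 0.24951875 / 0.44872750
       = 0.5561


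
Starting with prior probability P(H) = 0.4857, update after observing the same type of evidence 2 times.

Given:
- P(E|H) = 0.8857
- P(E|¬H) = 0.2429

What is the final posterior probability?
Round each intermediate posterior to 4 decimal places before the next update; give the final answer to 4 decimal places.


Sequential Bayesian updating:

Initial prior: P(H) = 0.4857

Update 1:
  P(E) = 0.8857 × 0.4857 + 0.2429 × 0.5143 = 0.43018449 + 0.12492347 = 0.55510796
  P(H|E) = 0.43018449 / 0.55510796 = 0.7750

Update 2:
  P(E) = 0.8857 × 0.7750 + 0.2429 × 0.2250 = 0.68641750 + 0.05465250 = 0.74107000
  P(H|E) = 0.68641750 / 0.74107000 = 0.9263

Final posterior: 0.9263


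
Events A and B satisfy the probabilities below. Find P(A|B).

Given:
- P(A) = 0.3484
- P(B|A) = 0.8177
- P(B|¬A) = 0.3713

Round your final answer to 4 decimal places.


Bayes' theorem: P(A|B) = P(B|A) × P(A) / P(B)

Step 1: Calculate P(B) using law of total probability
P(B) = P(B|A)P(A) + P(B|¬A)P(¬A)
     = 0.8177 × 0.3484 + 0.3713 × 0.6516
     = 0.28488668 + 0.24193908
     = 0.52682576

Step 2: Apply Bayes' theorem
P(A|B) = P(B|A) × P(A) / P(B)
       = 0.28488668 / 0.52682576
       = 0.5408


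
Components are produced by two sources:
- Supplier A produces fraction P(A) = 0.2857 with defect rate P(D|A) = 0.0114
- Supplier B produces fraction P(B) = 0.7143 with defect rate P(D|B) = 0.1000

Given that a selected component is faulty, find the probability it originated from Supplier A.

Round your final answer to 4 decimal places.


Let A = from Supplier A, D = faulty

Given:
- P(A) = 0.2857, P(B) = 0.7143
- P(D|A) = 0.0114, P(D|B) = 0.1000

Step 1: Find P(D)
P(D) = P(D|A)P(A) + P(D|B)P(B)
     = 0.0114 × 0.2857 + 0.1000 × 0.7143
     = 0.00325698 + 0.07143000
     = 0.07468698

Step 2: Apply Bayes' theorem
P(A|D) = P(D|A)P(A) / P(D)
       = 0.00325698 / 0.07468698
       = 0.0436


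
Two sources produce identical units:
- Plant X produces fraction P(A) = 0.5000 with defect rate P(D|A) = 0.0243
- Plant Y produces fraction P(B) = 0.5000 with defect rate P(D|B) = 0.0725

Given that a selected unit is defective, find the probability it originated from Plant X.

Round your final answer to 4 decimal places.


Let A = from Plant X, D = defective

Given:
- P(A) = 0.5000, P(B) = 0.5000
- P(D|A) = 0.0243, P(D|B) = 0.0725

Step 1: Find P(D)
P(D) = P(D|A)P(A) + P(D|B)P(B)
     = 0.0243 × 0.5000 + 0.0725 × 0.5000
     = 0.01215000 + 0.03625000
     = 0.04840000

Step 2: Apply Bayes' theorem
P(A|D) = P(D|A)P(A) / P(D)
       = 0.01215000 / 0.04840000
       = 0.2510


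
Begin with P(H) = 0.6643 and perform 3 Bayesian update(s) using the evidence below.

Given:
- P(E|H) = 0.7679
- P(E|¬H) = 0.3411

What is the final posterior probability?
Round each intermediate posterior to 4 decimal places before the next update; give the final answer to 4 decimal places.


Sequential Bayesian updating:

Initial prior: P(H) = 0.6643

Update 1:
  P(E) = 0.7679 × 0.6643 + 0.3411 × 0.3357 = 0.51011597 + 0.11450727 = 0.62462324
  P(H|E) = 0.51011597 / 0.62462324 = 0.8167

Update 2:
  P(E) = 0.7679 × 0.8167 + 0.3411 × 0.1833 = 0.62714393 + 0.06252363 = 0.68966756
  P(H|E) = 0.62714393 / 0.68966756 = 0.9093

Update 3:
  P(E) = 0.7679 × 0.9093 + 0.3411 × 0.0907 = 0.69825147 + 0.03093777 = 0.72918924
  P(H|E) = 0.69825147 / 0.72918924 = 0.9576

Final posterior: 0.9576


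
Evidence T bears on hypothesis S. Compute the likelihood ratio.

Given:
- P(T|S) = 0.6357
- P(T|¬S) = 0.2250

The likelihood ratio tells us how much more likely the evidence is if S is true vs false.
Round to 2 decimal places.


Likelihood Ratio (LR) = P(T|S) / P(T|¬S)

LR = 0.6357 / 0.2250
   = 2.83

The evidence is 2.83 times more likely if S is true than if S is false.
Because LR exceeds 1, T is evidence for S.


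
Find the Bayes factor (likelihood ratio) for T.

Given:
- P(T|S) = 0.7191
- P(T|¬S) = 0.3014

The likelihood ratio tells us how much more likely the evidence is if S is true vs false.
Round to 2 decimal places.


Likelihood Ratio (LR) = P(T|S) / P(T|¬S)

LR = 0.7191 / 0.3014
   = 2.39

The evidence is 2.39 times more likely if S is true than if S is false.
Because LR exceeds 1, T is evidence for S.


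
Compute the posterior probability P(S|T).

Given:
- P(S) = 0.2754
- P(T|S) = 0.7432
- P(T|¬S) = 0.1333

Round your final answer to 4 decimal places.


Bayes' theorem: P(S|T) = P(T|S) × P(S) / P(T)

Step 1: Calculate P(T) using law of total probability
P(T) = P(T|S)P(S) + P(T|¬S)P(¬S)
     = 0.7432 × 0.2754 + 0.1333 × 0.7246
     = 0.20467728 + 0.09658918
     = 0.30126646

Step 2: Apply Bayes' theorem
P(S|T) = P(T|S) × P(S) / P(T)
       = 0.20467728 / 0.30126646
       = 0.6794


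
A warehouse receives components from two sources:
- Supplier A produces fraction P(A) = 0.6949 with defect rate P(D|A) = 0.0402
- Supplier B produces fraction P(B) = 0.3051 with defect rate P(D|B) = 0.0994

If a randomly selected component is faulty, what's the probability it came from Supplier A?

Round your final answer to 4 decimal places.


Let A = from Supplier A, D = faulty

Given:
- P(A) = 0.6949, P(B) = 0.3051
- P(D|A) = 0.0402, P(D|B) = 0.0994

Step 1: Find P(D)
P(D) = P(D|A)P(A) + P(D|B)P(B)
     = 0.0402 × 0.6949 + 0.0994 × 0.3051
     = 0.02793498 + 0.03032694
     = 0.05826192

Step 2: Apply Bayes' theorem
P(A|D) = P(D|A)P(A) / P(D)
       = 0.02793498 / 0.05826192
       = 0.4795


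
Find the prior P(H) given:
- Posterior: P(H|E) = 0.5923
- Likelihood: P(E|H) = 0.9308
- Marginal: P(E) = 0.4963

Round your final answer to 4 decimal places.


From Bayes' theorem: P(H|E) = P(E|H) × P(H) / P(E)

Rearranging for P(H):
P(H) = P(H|E) × P(E) / P(E|H)
     = 0.5923 × 0.4963 / 0.9308
     = 0.29395849 / 0.9308
     = 0.3158


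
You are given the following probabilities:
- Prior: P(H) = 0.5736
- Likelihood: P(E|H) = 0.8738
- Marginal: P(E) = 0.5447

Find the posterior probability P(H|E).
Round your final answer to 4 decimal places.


Using Bayes' theorem:

P(H|E) = P(E|H) × P(H) / P(E)
       = 0.8738 × 0.5736 / 0.5447
       = 0.50121168 / 0.5447
       = 0.9202

The evidence strengthens our belief in H.
Prior: 0.5736 → Posterior: 0.9202


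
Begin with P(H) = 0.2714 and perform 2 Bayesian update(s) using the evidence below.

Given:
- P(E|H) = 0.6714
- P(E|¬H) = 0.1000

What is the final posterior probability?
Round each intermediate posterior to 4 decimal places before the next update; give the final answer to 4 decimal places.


Sequential Bayesian updating:

Initial prior: P(H) = 0.2714

Update 1:
  P(E) = 0.6714 × 0.2714 + 0.1000 × 0.7286 = 0.18221796 + 0.07286000 = 0.25507796
  P(H|E) = 0.18221796 / 0.25507796 = 0.7144

Update 2:
  P(E) = 0.6714 × 0.7144 + 0.1000 × 0.2856 = 0.47964816 + 0.02856000 = 0.50820816
  P(H|E) = 0.47964816 / 0.50820816 = 0.9438

Final posterior: 0.9438


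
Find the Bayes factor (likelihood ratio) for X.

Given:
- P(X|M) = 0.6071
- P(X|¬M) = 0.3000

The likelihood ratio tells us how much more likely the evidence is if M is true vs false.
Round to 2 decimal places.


Likelihood Ratio (LR) = P(X|M) / P(X|¬M)

LR = 0.6071 / 0.3000
   = 2.02

The evidence is 2.02 times more likely if M is true than if M is false.
Since LR > 1, the evidence supports M over ¬M.


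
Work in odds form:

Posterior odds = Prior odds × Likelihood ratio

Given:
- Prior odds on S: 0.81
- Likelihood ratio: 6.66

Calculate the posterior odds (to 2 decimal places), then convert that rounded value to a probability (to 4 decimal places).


Step 1: Calculate posterior odds
Posterior odds = Prior odds × LR
               = 0.81 × 6.66
               = 5.39

Step 2: Convert to probability
P(S|E) = Posterior odds / (1 + Posterior odds)
       = 5.39 / (1 + 5.39)
       = 5.39 / 6.39
       = 0.8435

The evidence increased P(S) from 0.4475 to 0.8435.


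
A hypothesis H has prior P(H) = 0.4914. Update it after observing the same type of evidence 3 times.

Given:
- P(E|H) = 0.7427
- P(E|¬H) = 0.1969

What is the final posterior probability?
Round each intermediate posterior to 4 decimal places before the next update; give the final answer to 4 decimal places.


Sequential Bayesian updating:

Initial prior: P(H) = 0.4914

Update 1:
  P(E) = 0.7427 × 0.4914 + 0.1969 × 0.5086 = 0.36496278 + 0.10014334 = 0.46510612
  P(H|E) = 0.36496278 / 0.46510612 = 0.7847

Update 2:
  P(E) = 0.7427 × 0.7847 + 0.1969 × 0.2153 = 0.58279669 + 0.04239257 = 0.62518926
  P(H|E) = 0.58279669 / 0.62518926 = 0.9322

Update 3:
  P(E) = 0.7427 × 0.9322 + 0.1969 × 0.0678 = 0.69234494 + 0.01334982 = 0.70569476
  P(H|E) = 0.69234494 / 0.70569476 = 0.9811

Final posterior: 0.9811


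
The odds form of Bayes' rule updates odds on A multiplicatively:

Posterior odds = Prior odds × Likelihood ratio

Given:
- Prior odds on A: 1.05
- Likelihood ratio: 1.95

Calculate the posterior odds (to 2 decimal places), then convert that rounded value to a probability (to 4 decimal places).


Step 1: Calculate posterior odds
Posterior odds = Prior odds × LR
               = 1.05 × 1.95
               = 2.05

Step 2: Convert to probability
P(A|E) = Posterior odds / (1 + Posterior odds)
       = 2.05 / (1 + 2.05)
       = 2.05 / 3.05
       = 0.6721

The evidence increased P(A) from 0.5122 to 0.6721.


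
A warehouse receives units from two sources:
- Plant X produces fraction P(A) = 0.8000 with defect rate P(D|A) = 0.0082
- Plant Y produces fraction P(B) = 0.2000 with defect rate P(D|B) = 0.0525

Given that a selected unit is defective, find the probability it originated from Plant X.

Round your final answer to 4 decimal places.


Let A = from Plant X, D = defective

Given:
- P(A) = 0.8000, P(B) = 0.2000
- P(D|A) = 0.0082, P(D|B) = 0.0525

Step 1: Find P(D)
P(D) = P(D|A)P(A) + P(D|B)P(B)
     = 0.0082 × 0.8000 + 0.0525 × 0.2000
     = 0.00656000 + 0.01050000
     = 0.01706000

Step 2: Apply Bayes' theorem
P(A|D) = P(D|A)P(A) / P(D)
       = 0.00656000 / 0.01706000
       = 0.3845


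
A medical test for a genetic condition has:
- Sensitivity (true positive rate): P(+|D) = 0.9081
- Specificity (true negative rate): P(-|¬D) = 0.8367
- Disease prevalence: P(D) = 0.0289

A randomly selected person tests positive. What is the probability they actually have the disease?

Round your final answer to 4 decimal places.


Let D = has disease, + = positive test

Given:
- P(D) = 0.0289 (prevalence)
- P(+|D) = 0.9081 (sensitivity)
- P(-|¬D) = 0.8367 (specificity)
- P(+|¬D) = 0.1633 (false positive rate = 1 - specificity)

Step 1: Find P(+)
P(+) = P(+|D)P(D) + P(+|¬D)P(¬D)
     = 0.9081 × 0.0289 + 0.1633 × 0.9711
     = 0.02624409 + 0.15858063
     = 0.18482472

Step 2: Apply Bayes' theorem for P(D|+)
P(D|+) = P(+|D)P(D) / P(+)
       = 0.02624409 / 0.18482472
       = 0.1420


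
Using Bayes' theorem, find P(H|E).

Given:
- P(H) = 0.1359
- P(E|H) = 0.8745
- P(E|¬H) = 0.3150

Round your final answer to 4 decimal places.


Bayes' theorem: P(H|E) = P(E|H) × P(H) / P(E)

Step 1: Calculate P(E) using law of total probability
P(E) = P(E|H)P(H) + P(E|¬H)P(¬H)
     = 0.8745 × 0.1359 + 0.3150 × 0.8641
     = 0.11884455 + 0.27219150
     = 0.39103605

Step 2: Apply Bayes' theorem
P(H|E) = P(E|H) × P(H) / P(E)
       = 0.11884455 / 0.39103605
       = 0.3039


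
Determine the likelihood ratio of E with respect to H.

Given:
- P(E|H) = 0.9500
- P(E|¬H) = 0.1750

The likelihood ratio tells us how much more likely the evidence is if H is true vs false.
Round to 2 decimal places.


Likelihood Ratio (LR) = P(E|H) / P(E|¬H)

LR = 0.9500 / 0.1750
   = 5.43

The evidence is 5.43 times more likely if H is true than if H is false.
LR > 1, so observing E raises the odds in favor of H.


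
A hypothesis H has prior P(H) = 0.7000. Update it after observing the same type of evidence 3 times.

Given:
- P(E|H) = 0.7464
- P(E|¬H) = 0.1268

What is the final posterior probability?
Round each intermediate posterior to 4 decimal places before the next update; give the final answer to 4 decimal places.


Sequential Bayesian updating:

Initial prior: P(H) = 0.7000

Update 1:
  P(E) = 0.7464 × 0.7000 + 0.1268 × 0.3000 = 0.52248000 + 0.03804000 = 0.56052000
  P(H|E) = 0.52248000 / 0.56052000 = 0.9321

Update 2:
  P(E) = 0.7464 × 0.9321 + 0.1268 × 0.0679 = 0.69571944 + 0.00860972 = 0.70432916
  P(H|E) = 0.69571944 / 0.70432916 = 0.9878

Update 3:
  P(E) = 0.7464 × 0.9878 + 0.1268 × 0.0122 = 0.73729392 + 0.00154696 = 0.73884088
  P(H|E) = 0.73729392 / 0.73884088 = 0.9979

Final posterior: 0.9979


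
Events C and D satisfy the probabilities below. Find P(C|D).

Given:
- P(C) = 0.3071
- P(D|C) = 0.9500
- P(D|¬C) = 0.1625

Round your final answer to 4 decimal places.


Bayes' theorem: P(C|D) = P(D|C) × P(C) / P(D)

Step 1: Calculate P(D) using law of total probability
P(D) = P(D|C)P(C) + P(D|¬C)P(¬C)
     = 0.9500 × 0.3071 + 0.1625 × 0.6929
     = 0.29174500 + 0.11259625
     = 0.40434125

Step 2: Apply Bayes' theorem
P(C|D) = P(D|C) × P(C) / P(D)
       = 0.29174500 / 0.40434125
       = 0.7215


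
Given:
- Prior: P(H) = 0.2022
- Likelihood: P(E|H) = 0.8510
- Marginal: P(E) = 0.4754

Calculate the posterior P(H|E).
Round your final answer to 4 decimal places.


Using Bayes' theorem:

P(H|E) = P(E|H) × P(H) / P(E)
       = 0.8510 × 0.2022 / 0.4754
       = 0.17207220 / 0.4754
       = 0.3620

The evidence strengthens our belief in H.
Prior: 0.2022 → Posterior: 0.3620


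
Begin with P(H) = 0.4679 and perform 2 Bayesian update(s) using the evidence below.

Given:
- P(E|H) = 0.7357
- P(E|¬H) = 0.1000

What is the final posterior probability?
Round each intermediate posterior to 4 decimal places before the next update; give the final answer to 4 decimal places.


Sequential Bayesian updating:

Initial prior: P(H) = 0.4679

Update 1:
  P(E) = 0.7357 × 0.4679 + 0.1000 × 0.5321 = 0.34423403 + 0.05321000 = 0.39744403
  P(H|E) = 0.34423403 / 0.39744403 = 0.8661

Update 2:
  P(E) = 0.7357 × 0.8661 + 0.1000 × 0.1339 = 0.63718977 + 0.01339000 = 0.65057977
  P(H|E) = 0.63718977 / 0.65057977 = 0.9794

Final posterior: 0.9794


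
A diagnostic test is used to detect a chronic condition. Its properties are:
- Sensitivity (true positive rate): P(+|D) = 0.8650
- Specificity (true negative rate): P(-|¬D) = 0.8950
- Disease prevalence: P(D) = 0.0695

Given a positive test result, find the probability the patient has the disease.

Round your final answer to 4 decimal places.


Let D = has disease, + = positive test

Given:
- P(D) = 0.0695 (prevalence)
- P(+|D) = 0.8650 (sensitivity)
- P(-|¬D) = 0.8950 (specificity)
- P(+|¬D) = 0.1050 (false positive rate = 1 - specificity)

Step 1: Find P(+)
P(+) = P(+|D)P(D) + P(+|¬D)P(¬D)
     = 0.8650 × 0.0695 + 0.1050 × 0.9305
     = 0.06011750 + 0.09770250
     = 0.15782000

Step 2: Apply Bayes' theorem for P(D|+)
P(D|+) = P(+|D)P(D) / P(+)
       = 0.06011750 / 0.15782000
       = 0.3809


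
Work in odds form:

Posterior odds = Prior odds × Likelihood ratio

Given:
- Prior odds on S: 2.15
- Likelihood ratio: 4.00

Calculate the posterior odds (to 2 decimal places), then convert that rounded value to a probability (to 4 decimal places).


Step 1: Calculate posterior odds
Posterior odds = Prior odds × LR
               = 2.15 × 4.00
               = 8.60

Step 2: Convert to probability
P(S|E) = Posterior odds / (1 + Posterior odds)
       = 8.60 / (1 + 8.60)
       = 8.60 / 9.60
       = 0.8958

The evidence increased P(S) from 0.6825 to 0.8958.


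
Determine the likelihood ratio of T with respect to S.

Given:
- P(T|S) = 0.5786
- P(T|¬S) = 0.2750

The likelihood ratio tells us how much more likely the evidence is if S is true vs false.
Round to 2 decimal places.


Likelihood Ratio (LR) = P(T|S) / P(T|¬S)

LR = 0.5786 / 0.2750
   = 2.10

The evidence is 2.10 times more likely if S is true than if S is false.
Since LR > 1, the evidence supports S over ¬S.


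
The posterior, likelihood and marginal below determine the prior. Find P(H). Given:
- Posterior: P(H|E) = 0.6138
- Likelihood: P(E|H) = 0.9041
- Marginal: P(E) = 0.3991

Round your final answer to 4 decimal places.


From Bayes' theorem: P(H|E) = P(E|H) × P(H) / P(E)

Rearranging for P(H):
P(H) = P(H|E) × P(E) / P(E|H)
     = 0.6138 × 0.3991 / 0.9041
     = 0.24496758 / 0.9041
     = 0.2710


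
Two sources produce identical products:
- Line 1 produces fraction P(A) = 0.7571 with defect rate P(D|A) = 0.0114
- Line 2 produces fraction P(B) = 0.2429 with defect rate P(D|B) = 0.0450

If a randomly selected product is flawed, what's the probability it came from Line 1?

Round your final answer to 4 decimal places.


Let A = from Line 1, D = flawed

Given:
- P(A) = 0.7571, P(B) = 0.2429
- P(D|A) = 0.0114, P(D|B) = 0.0450

Step 1: Find P(D)
P(D) = P(D|A)P(A) + P(D|B)P(B)
     = 0.0114 × 0.7571 + 0.0450 × 0.2429
     = 0.00863094 + 0.01093050
     = 0.01956144

Step 2: Apply Bayes' theorem
P(A|D) = P(D|A)P(A) / P(D)
       = 0.00863094 / 0.01956144
       = 0.4412


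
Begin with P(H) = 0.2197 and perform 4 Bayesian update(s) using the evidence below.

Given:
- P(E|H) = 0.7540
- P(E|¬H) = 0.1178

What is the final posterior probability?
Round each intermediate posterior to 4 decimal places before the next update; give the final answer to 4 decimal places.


Sequential Bayesian updating:

Initial prior: P(H) = 0.2197

Update 1:
  P(E) = 0.7540 × 0.2197 + 0.1178 × 0.7803 = 0.16565380 + 0.09191934 = 0.25757314
  P(H|E) = 0.16565380 / 0.25757314 = 0.6431

Update 2:
  P(E) = 0.7540 × 0.6431 + 0.1178 × 0.3569 = 0.48489740 + 0.04204282 = 0.52694022
  P(H|E) = 0.48489740 / 0.52694022 = 0.9202

Update 3:
  P(E) = 0.7540 × 0.9202 + 0.1178 × 0.0798 = 0.69383080 + 0.00940044 = 0.70323124
  P(H|E) = 0.69383080 / 0.70323124 = 0.9866

Update 4:
  P(E) = 0.7540 × 0.9866 + 0.1178 × 0.0134 = 0.74389640 + 0.00157852 = 0.74547492
  P(H|E) = 0.74389640 / 0.74547492 = 0.9979

Final posterior: 0.9979


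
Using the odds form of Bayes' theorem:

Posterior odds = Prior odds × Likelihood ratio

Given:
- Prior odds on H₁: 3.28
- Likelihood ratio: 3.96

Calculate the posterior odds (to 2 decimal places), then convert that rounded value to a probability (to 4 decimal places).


Step 1: Calculate posterior odds
Posterior odds = Prior odds × LR
               = 3.28 × 3.96
               = 12.99

Step 2: Convert to probability
P(H₁|E) = Posterior odds / (1 + Posterior odds)
       = 12.99 / (1 + 12.99)
       = 12.99 / 13.99
       = 0.9285

The evidence increased P(H₁) from 0.7664 to 0.9285.


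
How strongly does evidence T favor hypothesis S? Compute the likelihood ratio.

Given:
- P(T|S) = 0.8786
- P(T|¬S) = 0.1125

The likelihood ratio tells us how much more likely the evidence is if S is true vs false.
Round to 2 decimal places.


Likelihood Ratio (LR) = P(T|S) / P(T|¬S)

LR = 0.8786 / 0.1125
   = 7.81

The evidence is 7.81 times more likely if S is true than if S is false.
Since LR > 1, the evidence supports S over ¬S.


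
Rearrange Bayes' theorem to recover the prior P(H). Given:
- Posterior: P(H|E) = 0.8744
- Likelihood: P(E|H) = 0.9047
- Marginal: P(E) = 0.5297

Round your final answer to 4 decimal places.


From Bayes' theorem: P(H|E) = P(E|H) × P(H) / P(E)

Rearranging for P(H):
P(H) = P(H|E) × P(E) / P(E|H)
     = 0.8744 × 0.5297 / 0.9047
     = 0.46316968 / 0.9047
     = 0.5120


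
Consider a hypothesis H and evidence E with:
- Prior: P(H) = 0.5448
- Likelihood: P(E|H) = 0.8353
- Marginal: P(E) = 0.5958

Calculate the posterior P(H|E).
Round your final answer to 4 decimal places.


Using Bayes' theorem:

P(H|E) = P(E|H) × P(H) / P(E)
       = 0.8353 × 0.5448 / 0.5958
       = 0.45507144 / 0.5958
       = 0.7638

The evidence strengthens our belief in H.
Prior: 0.5448 → Posterior: 0.7638


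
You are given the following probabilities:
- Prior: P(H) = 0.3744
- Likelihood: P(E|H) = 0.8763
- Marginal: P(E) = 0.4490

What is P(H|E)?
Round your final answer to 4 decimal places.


Using Bayes' theorem:

P(H|E) = P(E|H) × P(H) / P(E)
       = 0.8763 × 0.3744 / 0.4490
       = 0.32808672 / 0.4490
       = 0.7307

The evidence strengthens our belief in H.
Prior: 0.3744 → Posterior: 0.7307


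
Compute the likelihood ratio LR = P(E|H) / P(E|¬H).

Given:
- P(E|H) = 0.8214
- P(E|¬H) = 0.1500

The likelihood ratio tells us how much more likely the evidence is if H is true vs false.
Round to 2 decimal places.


Likelihood Ratio (LR) = P(E|H) / P(E|¬H)

LR = 0.8214 / 0.1500
   = 5.48

The evidence is 5.48 times more likely if H is true than if H is false.
Because LR exceeds 1, E is evidence for H.


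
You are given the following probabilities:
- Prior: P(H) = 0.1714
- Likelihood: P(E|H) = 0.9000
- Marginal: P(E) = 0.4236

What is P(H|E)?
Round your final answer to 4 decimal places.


Using Bayes' theorem:

P(H|E) = P(E|H) × P(H) / P(E)
       = 0.9000 × 0.1714 / 0.4236
       = 0.15426000 / 0.4236
       = 0.3642

The evidence strengthens our belief in H.
Prior: 0.1714 → Posterior: 0.3642


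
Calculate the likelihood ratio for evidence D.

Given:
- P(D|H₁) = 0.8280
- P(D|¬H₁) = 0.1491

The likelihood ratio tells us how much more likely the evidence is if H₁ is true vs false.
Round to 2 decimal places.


Likelihood Ratio (LR) = P(D|H₁) / P(D|¬H₁)

LR = 0.8280 / 0.1491
   = 5.55

The evidence is 5.55 times more likely if H₁ is true than if H₁ is false.
LR > 1, so observing D raises the odds in favor of H₁.


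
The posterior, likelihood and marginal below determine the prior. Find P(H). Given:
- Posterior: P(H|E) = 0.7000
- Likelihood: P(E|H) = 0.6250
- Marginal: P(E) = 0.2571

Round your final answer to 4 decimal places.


From Bayes' theorem: P(H|E) = P(E|H) × P(H) / P(E)

Rearranging for P(H):
P(H) = P(H|E) × P(E) / P(E|H)
     = 0.7000 × 0.2571 / 0.6250
     = 0.17997000 / 0.6250
     = 0.2880


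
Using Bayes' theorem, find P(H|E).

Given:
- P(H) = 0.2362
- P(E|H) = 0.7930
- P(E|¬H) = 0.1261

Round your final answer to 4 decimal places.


Bayes' theorem: P(H|E) = P(E|H) × P(H) / P(E)

Step 1: Calculate P(E) using law of total probability
P(E) = P(E|H)P(H) + P(E|¬H)P(¬H)
     = 0.7930 × 0.2362 + 0.1261 × 0.7638
     = 0.18730660 + 0.09631518
     = 0.28362178

Step 2: Apply Bayes' theorem
P(H|E) = P(E|H) × P(H) / P(E)
       = 0.18730660 / 0.28362178
       = 0.6604


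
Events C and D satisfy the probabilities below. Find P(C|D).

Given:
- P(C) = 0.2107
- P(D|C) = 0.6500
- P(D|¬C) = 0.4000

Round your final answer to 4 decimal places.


Bayes' theorem: P(C|D) = P(D|C) × P(C) / P(D)

Step 1: Calculate P(D) using law of total probability
P(D) = P(D|C)P(C) + P(D|¬C)P(¬C)
     = 0.6500 × 0.2107 + 0.4000 × 0.7893
     = 0.13695500 + 0.31572000
     = 0.45267500

Step 2: Apply Bayes' theorem
P(C|D) = P(D|C) × P(C) / P(D)
       = 0.13695500 / 0.45267500
       = 0.3025


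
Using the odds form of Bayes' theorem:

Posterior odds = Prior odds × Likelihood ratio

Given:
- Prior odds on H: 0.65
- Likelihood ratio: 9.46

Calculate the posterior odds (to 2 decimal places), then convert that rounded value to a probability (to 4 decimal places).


Step 1: Calculate posterior odds
Posterior odds = Prior odds × LR
               = 0.65 × 9.46
               = 6.15

Step 2: Convert to probability
P(H|E) = Posterior odds / (1 + Posterior odds)
       = 6.15 / (1 + 6.15)
       = 6.15 / 7.15
       = 0.8601

The evidence increased P(H) from 0.3939 to 0.8601.


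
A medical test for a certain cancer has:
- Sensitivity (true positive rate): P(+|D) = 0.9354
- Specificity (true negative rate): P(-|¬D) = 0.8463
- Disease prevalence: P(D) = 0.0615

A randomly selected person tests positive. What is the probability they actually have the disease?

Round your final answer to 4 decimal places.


Let D = has disease, + = positive test

Given:
- P(D) = 0.0615 (prevalence)
- P(+|D) = 0.9354 (sensitivity)
- P(-|¬D) = 0.8463 (specificity)
- P(+|¬D) = 0.1537 (false positive rate = 1 - specificity)

Step 1: Find P(+)
P(+) = P(+|D)P(D) + P(+|¬D)P(¬D)
     = 0.9354 × 0.0615 + 0.1537 × 0.9385
     = 0.05752710 + 0.14424745
     = 0.20177455

Step 2: Apply Bayes' theorem for P(D|+)
P(D|+) = P(+|D)P(D) / P(+)
       = 0.05752710 / 0.20177455
       = 0.2851


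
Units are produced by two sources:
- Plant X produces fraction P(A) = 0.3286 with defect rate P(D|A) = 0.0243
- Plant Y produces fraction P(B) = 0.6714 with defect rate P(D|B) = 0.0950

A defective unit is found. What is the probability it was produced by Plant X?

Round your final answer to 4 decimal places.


Let A = from Plant X, D = defective

Given:
- P(A) = 0.3286, P(B) = 0.6714
- P(D|A) = 0.0243, P(D|B) = 0.0950

Step 1: Find P(D)
P(D) = P(D|A)P(A) + P(D|B)P(B)
     = 0.0243 × 0.3286 + 0.0950 × 0.6714
     = 0.00798498 + 0.06378300
     = 0.07176798

Step 2: Apply Bayes' theorem
P(A|D) = P(D|A)P(A) / P(D)
       = 0.00798498 / 0.07176798
       = 0.1113
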